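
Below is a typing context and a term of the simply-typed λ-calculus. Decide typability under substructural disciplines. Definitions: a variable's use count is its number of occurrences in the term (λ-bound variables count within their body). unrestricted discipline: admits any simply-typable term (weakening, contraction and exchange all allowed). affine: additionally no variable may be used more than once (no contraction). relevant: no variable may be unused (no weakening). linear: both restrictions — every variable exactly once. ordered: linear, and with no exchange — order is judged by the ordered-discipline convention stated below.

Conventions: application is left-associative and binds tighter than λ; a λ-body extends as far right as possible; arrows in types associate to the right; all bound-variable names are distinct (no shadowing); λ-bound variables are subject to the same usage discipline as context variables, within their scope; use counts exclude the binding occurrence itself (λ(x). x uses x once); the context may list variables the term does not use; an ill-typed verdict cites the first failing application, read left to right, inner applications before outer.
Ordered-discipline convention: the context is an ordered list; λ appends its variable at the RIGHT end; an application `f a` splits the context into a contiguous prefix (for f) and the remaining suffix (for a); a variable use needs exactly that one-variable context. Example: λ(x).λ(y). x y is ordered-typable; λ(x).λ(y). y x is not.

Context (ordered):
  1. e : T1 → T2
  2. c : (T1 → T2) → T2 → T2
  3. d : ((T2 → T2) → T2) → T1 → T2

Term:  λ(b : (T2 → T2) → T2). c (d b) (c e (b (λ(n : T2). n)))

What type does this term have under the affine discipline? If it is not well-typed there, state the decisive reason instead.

not well-typed under affine — repeated use of c ×2, b ×2
variable uses: e ×1, c ×2, d ×1, b [bound] ×2, n [bound] ×1
left-to-right use order: c, d, b, c, e, b, n
typing: the term checks, with type ((T2 → T2) → T2) → T2
summary: ordered ✗, linear ✗, affine ✗, relevant ✓, unrestricted ✓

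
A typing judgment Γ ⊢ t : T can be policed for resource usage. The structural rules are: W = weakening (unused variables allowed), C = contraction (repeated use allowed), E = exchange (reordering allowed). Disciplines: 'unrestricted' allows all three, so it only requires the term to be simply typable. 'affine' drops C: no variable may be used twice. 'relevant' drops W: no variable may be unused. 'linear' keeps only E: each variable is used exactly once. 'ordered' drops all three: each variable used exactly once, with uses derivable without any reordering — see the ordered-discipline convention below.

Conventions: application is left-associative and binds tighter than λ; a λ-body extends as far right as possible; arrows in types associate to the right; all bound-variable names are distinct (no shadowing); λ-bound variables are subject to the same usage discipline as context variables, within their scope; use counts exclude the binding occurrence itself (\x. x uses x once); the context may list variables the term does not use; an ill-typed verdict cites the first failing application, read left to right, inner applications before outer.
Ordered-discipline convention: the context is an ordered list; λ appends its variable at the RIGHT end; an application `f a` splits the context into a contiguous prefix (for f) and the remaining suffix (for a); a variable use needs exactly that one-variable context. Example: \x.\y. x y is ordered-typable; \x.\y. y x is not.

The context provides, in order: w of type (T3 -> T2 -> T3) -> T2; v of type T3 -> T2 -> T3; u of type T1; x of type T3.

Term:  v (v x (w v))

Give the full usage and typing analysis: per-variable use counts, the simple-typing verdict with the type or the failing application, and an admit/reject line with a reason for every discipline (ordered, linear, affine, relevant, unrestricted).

usage: w: 1×; v: 3×; u: 0×; x: 1×
left-to-right use order: v, v, x, w, v
typing: well-typed at T2 -> T3
ordered: ✗, v ×3 used more than once (contraction); u never used (weakening)
linear: ✗, v ×3 used more than once (contraction); u never used (weakening)
affine: ✗, v ×3 used more than once (contraction)
relevant: ✗, u never used (weakening)
unrestricted: ✓, simply typable at T2 -> T3; W, C, E all held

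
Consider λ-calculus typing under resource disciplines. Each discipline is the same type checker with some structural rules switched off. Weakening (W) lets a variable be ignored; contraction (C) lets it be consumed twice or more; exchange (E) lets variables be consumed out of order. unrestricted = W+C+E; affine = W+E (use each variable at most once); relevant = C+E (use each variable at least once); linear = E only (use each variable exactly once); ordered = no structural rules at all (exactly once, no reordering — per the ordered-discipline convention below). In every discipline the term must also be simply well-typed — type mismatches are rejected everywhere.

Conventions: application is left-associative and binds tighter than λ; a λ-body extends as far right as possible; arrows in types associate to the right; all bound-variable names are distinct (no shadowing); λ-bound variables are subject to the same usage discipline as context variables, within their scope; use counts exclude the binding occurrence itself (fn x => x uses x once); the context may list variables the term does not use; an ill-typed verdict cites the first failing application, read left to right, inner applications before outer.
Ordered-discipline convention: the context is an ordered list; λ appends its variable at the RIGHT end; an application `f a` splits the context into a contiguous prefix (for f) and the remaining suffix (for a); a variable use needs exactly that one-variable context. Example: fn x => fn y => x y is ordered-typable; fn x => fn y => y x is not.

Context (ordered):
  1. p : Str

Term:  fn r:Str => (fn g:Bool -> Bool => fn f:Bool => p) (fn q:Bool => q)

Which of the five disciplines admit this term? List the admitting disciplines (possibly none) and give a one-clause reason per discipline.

accepted by: affine, unrestricted
counts: p=1, r (bound)=0, g (bound)=0, f (bound)=0, q (bound)=1
uses in reading order: p, q
typing: the term checks, with type Str -> Bool -> Str
ordered: ✗, needs weakening: r, g, f unused
linear: ✗, needs weakening: r, g, f unused
affine: ✓, at most one use each (p, r, g, f, q)
relevant: ✗, needs weakening: r, g, f unused
unrestricted: ✓, type-checks (Str -> Bool -> Str) and nothing is barred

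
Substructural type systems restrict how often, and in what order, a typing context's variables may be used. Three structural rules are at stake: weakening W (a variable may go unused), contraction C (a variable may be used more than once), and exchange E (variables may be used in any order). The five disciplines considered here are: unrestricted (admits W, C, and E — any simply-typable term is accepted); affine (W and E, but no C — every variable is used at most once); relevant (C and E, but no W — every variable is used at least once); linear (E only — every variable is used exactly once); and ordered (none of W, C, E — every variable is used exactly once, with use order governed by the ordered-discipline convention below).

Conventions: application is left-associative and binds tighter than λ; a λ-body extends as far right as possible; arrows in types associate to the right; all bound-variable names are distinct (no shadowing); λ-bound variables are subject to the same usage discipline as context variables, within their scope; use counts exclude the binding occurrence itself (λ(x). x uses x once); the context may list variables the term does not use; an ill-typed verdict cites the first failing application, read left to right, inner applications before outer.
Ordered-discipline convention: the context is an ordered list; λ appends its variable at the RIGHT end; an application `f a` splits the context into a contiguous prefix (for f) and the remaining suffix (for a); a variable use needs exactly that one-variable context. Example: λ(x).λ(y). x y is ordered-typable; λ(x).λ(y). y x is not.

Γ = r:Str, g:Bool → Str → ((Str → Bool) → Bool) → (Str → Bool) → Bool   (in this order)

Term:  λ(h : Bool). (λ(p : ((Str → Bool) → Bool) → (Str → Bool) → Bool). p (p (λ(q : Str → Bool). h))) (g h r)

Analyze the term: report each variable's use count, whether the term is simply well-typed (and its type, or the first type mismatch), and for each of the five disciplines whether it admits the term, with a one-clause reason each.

usage: r=1; g=1; h (λ-bound)=2; p (λ-bound)=2; q (λ-bound)=0
left-to-right use order: p, p, h, g, h, r
typing: well-typed — term : Bool → (Str → Bool) → Bool
ordered: ✗ — needs contraction — h ×2, p ×2; q left unused
linear: ✗ — needs contraction — h ×2, p ×2; q left unused
affine: ✗ — needs contraction — h ×2, p ×2
relevant: ✗ — q left unused
unrestricted: ✓ — typability at Bool → (Str → Bool) → Bool is all that's needed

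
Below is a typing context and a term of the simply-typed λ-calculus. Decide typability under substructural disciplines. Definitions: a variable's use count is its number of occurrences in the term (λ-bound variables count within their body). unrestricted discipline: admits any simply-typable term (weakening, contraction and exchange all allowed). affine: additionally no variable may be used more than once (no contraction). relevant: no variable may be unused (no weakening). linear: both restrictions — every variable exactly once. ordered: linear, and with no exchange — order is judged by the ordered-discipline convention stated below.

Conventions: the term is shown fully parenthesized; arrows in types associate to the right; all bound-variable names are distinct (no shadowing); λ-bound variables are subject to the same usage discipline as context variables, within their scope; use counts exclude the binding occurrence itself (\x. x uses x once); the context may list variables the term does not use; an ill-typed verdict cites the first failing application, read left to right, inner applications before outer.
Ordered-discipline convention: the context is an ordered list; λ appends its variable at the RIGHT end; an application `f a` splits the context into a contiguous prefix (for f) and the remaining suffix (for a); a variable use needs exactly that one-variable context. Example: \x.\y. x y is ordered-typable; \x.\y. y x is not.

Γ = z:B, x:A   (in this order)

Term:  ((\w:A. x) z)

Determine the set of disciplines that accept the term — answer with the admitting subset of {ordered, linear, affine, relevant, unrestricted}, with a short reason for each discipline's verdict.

admitted by: none
variable uses: z: 1; x: 1; w (λ-bound): 0
order of uses: x, z
typing: ill-typed: a function awaiting A gets B
ordered: ✗, not simply typable
linear: ✗, fails simple typing
affine: ✗, a type mismatch blocks all five
relevant: ✗, the type mismatch rejects it
unrestricted: ✗, not simply typable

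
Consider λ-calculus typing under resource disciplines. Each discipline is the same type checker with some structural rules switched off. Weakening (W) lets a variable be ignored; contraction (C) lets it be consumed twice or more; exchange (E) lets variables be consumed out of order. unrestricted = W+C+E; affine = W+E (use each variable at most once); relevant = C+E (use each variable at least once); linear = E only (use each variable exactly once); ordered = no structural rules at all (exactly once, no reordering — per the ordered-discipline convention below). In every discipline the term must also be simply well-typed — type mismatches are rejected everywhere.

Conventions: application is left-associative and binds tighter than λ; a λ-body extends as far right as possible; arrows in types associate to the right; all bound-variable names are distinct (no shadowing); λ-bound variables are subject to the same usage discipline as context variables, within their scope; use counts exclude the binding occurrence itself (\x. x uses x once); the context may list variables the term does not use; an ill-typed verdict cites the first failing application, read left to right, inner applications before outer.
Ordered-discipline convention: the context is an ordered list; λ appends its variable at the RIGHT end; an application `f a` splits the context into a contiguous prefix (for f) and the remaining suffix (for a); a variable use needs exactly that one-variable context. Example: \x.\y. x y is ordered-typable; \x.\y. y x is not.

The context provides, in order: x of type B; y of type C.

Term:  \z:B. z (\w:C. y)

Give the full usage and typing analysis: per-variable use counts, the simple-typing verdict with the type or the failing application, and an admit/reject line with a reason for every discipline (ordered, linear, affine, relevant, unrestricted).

variable uses: x: 0×, y: 1×, z (bound): 1×, w (bound): 0×
use order (left to right): z, y
typing: ill-typed: can't apply a value of type B
ordered ✗ (a type mismatch blocks all five)
linear ✗ (the type mismatch rejects it)
affine ✗ (not simply typable)
relevant ✗ (fails simple typing)
unrestricted ✗ (a type mismatch blocks all five)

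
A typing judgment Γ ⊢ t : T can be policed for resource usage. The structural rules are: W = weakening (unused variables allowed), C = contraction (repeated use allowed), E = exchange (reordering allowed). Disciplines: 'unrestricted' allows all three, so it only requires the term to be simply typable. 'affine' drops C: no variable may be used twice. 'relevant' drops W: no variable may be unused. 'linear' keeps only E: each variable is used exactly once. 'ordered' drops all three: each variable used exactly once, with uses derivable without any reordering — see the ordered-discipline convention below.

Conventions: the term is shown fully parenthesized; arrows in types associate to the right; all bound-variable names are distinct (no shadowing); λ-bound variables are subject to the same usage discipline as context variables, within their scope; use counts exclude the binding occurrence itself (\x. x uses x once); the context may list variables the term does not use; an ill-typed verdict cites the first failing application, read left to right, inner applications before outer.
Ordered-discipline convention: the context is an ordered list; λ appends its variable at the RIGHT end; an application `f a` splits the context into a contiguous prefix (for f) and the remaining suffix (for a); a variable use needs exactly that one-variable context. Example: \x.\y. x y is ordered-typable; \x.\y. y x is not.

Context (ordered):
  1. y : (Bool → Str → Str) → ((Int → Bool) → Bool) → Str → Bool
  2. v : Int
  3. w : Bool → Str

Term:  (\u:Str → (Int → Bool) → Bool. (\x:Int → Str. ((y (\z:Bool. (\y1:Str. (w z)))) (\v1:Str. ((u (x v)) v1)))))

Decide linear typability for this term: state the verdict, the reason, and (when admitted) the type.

no — the type mismatch rejects it
usage: y: 1×, v: 1×, w: 1×, u (λ-bound): 1×, x (λ-bound): 1×, z (λ-bound): 1×, y1 (λ-bound): 0×, v1 (λ-bound): 1×
uses in reading order: y, w, z, u, x, v, v1
typing: ill-typed: an argument Str mismatches the expected Int → Bool
summary: ordered ✗ · linear ✗ · affine ✗ · relevant ✗ · unrestricted ✗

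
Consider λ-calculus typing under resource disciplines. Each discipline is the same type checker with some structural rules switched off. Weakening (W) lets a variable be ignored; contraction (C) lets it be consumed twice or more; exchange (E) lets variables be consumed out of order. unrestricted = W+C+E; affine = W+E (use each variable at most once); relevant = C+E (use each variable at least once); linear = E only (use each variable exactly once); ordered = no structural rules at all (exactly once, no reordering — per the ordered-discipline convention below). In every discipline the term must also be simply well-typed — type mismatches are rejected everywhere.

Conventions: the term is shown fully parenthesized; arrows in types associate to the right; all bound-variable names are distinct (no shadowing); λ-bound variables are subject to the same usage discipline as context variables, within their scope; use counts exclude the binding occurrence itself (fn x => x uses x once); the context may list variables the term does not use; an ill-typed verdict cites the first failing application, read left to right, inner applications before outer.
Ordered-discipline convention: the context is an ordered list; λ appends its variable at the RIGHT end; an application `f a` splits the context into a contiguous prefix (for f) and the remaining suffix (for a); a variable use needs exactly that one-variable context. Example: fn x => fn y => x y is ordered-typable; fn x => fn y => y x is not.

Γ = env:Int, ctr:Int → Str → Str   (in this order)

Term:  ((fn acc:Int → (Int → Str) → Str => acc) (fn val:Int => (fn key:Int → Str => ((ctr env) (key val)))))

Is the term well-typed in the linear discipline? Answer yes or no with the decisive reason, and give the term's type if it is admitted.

yes — each of env, ctr, acc, val, key used exactly once; term : Int → (Int → Str) → Str
variable uses: env ×1, ctr ×1, acc (bound) ×1, val (bound) ×1, key (bound) ×1
order of uses: acc, ctr, env, key, val
typing: ✓ — Int → (Int → Str) → Str
summary: ordered ✗ | linear ✓ | affine ✓ | relevant ✓ | unrestricted ✓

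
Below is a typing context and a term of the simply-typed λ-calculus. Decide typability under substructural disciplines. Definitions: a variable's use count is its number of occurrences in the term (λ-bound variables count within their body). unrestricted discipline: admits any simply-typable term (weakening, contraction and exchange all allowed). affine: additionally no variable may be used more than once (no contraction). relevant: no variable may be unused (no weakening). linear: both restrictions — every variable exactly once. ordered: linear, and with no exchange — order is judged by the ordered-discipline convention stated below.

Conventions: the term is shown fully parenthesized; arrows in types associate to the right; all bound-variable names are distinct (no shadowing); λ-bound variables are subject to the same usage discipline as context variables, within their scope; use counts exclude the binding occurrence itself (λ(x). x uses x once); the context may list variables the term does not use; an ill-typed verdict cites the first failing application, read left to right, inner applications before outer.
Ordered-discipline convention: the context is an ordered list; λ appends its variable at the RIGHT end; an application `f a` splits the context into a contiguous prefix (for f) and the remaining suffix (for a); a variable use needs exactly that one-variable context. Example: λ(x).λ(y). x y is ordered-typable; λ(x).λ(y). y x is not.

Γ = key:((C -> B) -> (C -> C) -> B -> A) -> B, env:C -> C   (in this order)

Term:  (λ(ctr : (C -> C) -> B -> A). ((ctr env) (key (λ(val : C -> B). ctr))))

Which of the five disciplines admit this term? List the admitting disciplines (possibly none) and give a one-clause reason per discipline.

admitted by: unrestricted
variable uses: key ×1; env ×1; ctr (bound) ×2; val (bound) ×0
use order (left to right): ctr, env, key, ctr
typing: well-typed — term : ((C -> C) -> B -> A) -> A
ordered: ✗, uses contraction: ctr ×2; val never used (weakening)
linear: ✗, uses contraction: ctr ×2; val never used (weakening)
affine: ✗, uses contraction: ctr ×2
relevant: ✗, val never used (weakening)
unrestricted: ✓, well-typed at ((C -> C) -> B -> A) -> A; no restrictions here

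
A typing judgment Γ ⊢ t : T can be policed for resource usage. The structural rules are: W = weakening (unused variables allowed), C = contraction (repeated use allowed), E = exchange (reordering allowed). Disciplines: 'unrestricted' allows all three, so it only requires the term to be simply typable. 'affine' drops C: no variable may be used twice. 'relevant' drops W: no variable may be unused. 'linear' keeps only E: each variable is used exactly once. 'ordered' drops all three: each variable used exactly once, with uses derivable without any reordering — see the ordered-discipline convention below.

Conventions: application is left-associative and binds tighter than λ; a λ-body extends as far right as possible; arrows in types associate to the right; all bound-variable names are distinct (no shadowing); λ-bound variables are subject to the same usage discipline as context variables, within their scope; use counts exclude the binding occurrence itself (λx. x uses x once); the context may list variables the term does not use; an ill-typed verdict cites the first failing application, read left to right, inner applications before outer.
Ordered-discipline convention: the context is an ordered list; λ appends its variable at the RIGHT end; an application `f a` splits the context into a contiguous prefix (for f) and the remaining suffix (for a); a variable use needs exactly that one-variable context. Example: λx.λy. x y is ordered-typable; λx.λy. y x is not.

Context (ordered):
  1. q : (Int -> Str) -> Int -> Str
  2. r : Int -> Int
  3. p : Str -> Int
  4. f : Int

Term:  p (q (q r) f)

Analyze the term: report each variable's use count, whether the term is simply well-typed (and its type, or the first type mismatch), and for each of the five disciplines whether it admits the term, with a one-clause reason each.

use counts: q: 2, r: 1, p: 1, f: 1
order of uses: p, q, q, r, f
typing: ill-typed: an argument Int -> Int mismatches the expected Int -> Str
ordered ✗ (a type mismatch blocks all five)
linear ✗ (the type mismatch rejects it)
affine ✗ (not simply typable)
relevant ✗ (fails simple typing)
unrestricted ✗ (a type mismatch blocks all five)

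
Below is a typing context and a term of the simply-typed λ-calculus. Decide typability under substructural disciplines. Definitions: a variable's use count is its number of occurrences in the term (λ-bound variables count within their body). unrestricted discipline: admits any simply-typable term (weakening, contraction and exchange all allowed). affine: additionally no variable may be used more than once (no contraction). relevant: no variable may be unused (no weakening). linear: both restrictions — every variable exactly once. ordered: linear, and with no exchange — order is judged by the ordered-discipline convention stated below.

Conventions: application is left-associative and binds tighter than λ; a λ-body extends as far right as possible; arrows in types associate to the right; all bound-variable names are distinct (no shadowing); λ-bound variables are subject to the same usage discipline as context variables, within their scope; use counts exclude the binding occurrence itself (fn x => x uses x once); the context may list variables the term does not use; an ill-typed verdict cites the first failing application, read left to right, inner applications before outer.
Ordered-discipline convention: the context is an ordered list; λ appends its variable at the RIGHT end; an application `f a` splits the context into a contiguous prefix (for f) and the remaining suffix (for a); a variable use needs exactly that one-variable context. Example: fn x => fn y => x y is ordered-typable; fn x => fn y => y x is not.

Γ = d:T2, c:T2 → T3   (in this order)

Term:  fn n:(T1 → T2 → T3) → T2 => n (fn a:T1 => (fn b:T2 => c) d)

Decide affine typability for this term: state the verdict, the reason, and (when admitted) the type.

yes — none of d, c, n, a, b used more than once; term : ((T1 → T2 → T3) → T2) → T2
use counts: d ×1; c ×1; n [bound] ×1; a [bound] ×0; b [bound] ×0
order of uses: n, c, d
typing: ✓ — ((T1 → T2 → T3) → T2) → T2
all disciplines: ordered ✗, linear ✗, affine ✓, relevant ✗, unrestricted ✓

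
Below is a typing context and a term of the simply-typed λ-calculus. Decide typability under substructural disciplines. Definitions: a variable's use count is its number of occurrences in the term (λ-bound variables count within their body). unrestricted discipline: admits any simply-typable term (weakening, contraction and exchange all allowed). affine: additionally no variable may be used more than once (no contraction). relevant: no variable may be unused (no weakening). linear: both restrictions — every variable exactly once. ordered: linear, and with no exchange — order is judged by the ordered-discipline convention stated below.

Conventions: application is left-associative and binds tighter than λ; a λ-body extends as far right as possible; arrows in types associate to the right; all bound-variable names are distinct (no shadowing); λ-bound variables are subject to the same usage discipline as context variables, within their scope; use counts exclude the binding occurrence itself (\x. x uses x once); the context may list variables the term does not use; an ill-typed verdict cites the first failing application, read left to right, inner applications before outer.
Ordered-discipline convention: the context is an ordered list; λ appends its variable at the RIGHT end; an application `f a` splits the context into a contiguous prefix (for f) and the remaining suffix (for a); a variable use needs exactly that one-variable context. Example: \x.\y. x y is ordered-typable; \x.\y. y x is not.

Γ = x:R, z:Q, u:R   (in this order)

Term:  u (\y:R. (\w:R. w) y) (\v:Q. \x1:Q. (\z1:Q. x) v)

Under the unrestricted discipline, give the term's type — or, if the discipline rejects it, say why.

not well-typed under unrestricted — a type mismatch blocks all five
variable uses: x: 1; z: 0; u: 1; y [bound]: 1; w [bound]: 1; v [bound]: 1; x1 [bound]: 0; z1 [bound]: 0
left-to-right use order: u, w, y, x, v
typing: ill-typed: can't apply a value of type R
across the five disciplines: ordered ✗ · linear ✗ · affine ✗ · relevant ✗ · unrestricted ✗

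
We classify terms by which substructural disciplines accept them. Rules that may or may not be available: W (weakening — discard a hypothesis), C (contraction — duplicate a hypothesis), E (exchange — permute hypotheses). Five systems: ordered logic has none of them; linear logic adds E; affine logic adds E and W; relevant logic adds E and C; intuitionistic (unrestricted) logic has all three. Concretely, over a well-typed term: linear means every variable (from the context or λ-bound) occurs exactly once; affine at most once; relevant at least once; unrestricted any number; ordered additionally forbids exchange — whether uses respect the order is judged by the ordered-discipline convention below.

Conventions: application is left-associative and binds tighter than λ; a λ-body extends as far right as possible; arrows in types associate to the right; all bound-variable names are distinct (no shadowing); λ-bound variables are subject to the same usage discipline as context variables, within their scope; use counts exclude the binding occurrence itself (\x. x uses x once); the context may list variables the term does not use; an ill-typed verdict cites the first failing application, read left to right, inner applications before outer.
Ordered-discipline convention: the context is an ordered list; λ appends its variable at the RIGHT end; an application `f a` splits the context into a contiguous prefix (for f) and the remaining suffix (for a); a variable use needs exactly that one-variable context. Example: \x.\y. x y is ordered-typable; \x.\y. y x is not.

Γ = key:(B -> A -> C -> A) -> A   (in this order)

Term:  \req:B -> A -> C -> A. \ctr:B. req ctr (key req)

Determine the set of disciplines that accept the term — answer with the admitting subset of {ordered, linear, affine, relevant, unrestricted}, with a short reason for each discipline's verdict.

admitted by: relevant, unrestricted
counts: key: 1×, req [bound]: 2×, ctr [bound]: 1×
left-to-right use order: req, ctr, key, req
typing: well-typed at (B -> A -> C -> A) -> B -> C -> A
ordered: ✗, repeated use of req ×2
linear: ✗, repeated use of req ×2
affine: ✗, repeated use of req ×2
relevant: ✓, key, req, ctr: all used, weakening unneeded
unrestricted: ✓, simply typable at (B -> A -> C -> A) -> B -> C -> A; W, C, E all held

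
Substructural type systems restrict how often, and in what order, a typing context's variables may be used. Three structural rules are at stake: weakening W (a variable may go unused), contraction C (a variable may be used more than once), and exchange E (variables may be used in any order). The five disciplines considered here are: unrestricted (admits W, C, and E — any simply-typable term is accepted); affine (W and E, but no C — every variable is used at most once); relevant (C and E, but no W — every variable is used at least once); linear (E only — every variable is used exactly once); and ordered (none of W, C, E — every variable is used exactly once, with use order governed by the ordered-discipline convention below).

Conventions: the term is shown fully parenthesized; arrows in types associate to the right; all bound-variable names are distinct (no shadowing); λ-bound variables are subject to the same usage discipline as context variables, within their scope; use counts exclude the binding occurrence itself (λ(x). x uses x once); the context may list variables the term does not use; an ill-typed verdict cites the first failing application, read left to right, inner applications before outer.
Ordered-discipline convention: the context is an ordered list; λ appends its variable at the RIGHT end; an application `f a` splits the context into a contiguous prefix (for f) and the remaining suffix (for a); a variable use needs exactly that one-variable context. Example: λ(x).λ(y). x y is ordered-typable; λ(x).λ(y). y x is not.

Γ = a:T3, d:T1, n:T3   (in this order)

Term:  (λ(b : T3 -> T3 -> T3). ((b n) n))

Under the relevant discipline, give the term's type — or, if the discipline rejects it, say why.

not well-typed under relevant — a, d never used (weakening)
use counts: a: 0×, d: 0×, n: 2×, b (λ-bound): 1×
uses in reading order: b, n, n
typing: well-typed at (T3 -> T3 -> T3) -> T3
per-discipline verdicts: ordered ✗ | linear ✗ | affine ✗ | relevant ✗ | unrestricted ✓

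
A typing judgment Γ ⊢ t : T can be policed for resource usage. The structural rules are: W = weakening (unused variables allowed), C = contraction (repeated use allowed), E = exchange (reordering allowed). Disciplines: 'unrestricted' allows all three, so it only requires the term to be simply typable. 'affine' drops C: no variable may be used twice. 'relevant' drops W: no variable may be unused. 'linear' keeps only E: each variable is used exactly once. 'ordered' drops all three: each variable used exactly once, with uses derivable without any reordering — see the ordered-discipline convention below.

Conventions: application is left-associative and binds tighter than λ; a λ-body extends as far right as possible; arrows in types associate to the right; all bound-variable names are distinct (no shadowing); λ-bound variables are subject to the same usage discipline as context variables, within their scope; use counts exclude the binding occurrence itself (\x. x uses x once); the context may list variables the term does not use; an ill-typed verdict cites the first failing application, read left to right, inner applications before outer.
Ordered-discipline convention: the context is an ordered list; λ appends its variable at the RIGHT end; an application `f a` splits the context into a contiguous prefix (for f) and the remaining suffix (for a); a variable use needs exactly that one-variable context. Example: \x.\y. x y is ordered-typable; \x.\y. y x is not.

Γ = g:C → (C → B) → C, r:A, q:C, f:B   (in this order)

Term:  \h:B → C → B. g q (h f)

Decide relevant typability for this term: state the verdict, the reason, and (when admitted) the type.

no — r left unused
usage: g=1, r=0, q=1, f=1, h (bound)=1
left-to-right use order: g, q, h, f
typing: well-typed — term : (B → C → B) → C
per-discipline verdicts: ordered ✗; linear ✗; affine ✓; relevant ✗; unrestricted ✓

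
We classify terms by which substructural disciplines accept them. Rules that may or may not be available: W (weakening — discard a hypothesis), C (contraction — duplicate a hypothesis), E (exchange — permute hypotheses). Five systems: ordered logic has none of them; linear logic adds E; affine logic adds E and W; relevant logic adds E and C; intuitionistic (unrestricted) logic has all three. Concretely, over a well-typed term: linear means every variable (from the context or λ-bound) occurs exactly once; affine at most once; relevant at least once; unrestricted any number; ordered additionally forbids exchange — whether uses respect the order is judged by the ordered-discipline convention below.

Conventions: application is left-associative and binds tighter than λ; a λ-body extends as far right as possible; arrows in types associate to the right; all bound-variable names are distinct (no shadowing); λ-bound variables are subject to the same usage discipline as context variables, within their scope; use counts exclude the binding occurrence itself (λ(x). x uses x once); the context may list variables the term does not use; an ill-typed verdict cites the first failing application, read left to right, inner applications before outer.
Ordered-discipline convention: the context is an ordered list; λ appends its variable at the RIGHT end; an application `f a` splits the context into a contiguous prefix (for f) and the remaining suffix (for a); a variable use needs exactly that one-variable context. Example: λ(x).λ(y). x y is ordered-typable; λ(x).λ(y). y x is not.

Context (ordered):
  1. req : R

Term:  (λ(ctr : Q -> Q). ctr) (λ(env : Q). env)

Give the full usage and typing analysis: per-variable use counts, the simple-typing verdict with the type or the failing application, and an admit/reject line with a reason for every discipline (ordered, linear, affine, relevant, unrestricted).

use counts: req: 0, ctr (λ-bound): 1, env (λ-bound): 1
order of uses: ctr, env
typing: ✓ — Q -> Q
ordered ✗ (req never used (weakening))
linear ✗ (req never used (weakening))
affine ✓ (none of req, ctr, env used more than once)
relevant ✗ (req never used (weakening))
unrestricted ✓ (simply typable at Q -> Q; W, C, E all held)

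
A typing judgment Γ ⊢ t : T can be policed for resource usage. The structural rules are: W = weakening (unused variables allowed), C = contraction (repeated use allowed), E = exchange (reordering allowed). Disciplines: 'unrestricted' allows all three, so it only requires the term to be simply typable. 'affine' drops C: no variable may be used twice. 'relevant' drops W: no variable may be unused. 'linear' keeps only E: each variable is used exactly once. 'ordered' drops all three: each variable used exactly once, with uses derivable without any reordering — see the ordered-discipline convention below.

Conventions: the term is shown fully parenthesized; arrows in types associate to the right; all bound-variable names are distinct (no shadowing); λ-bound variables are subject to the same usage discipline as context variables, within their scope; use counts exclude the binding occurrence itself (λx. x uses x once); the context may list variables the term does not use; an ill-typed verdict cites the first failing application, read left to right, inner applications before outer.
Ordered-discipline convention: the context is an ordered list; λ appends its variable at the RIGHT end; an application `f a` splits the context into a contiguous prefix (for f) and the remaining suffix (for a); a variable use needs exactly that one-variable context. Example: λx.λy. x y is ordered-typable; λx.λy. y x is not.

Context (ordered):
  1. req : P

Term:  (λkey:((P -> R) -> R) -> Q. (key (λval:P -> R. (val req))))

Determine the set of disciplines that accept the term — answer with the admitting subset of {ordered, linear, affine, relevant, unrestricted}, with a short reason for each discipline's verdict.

admitting disciplines: linear, affine, relevant, unrestricted
counts: req: 1; key (bound): 1; val (bound): 1
use order (left to right): key, val, req
typing: ✓ — (((P -> R) -> R) -> Q) -> Q
ordered ✗ (no ordered split (uses run key, val, req))
linear ✓ (each of req, key, val used exactly once)
affine ✓ (at most one use each (req, key, val))
relevant ✓ (at least one use each (req, key, val))
unrestricted ✓ (typability at (((P -> R) -> R) -> Q) -> Q is all that's needed)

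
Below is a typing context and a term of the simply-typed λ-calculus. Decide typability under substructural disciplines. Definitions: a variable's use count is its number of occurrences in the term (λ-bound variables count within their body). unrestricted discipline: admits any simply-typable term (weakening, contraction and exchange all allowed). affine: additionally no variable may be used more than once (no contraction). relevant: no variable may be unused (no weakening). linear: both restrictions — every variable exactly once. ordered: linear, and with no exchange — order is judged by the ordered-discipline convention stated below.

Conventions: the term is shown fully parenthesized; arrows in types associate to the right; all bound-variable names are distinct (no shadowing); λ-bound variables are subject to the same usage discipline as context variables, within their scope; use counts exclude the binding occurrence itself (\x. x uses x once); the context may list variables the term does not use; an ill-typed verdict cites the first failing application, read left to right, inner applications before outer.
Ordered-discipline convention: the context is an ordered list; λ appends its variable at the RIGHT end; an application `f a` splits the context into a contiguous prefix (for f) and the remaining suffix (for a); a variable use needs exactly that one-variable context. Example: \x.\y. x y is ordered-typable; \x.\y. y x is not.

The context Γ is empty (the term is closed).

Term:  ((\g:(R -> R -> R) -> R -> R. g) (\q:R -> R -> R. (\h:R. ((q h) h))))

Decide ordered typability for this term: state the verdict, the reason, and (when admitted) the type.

no — uses contraction: h ×2
use counts: g (bound) ×1; q (bound) ×1; h (bound) ×2
left-to-right use order: g, q, h, h
typing: well-typed at (R -> R -> R) -> R -> R
across the five disciplines: ordered ✗; linear ✗; affine ✗; relevant ✓; unrestricted ✓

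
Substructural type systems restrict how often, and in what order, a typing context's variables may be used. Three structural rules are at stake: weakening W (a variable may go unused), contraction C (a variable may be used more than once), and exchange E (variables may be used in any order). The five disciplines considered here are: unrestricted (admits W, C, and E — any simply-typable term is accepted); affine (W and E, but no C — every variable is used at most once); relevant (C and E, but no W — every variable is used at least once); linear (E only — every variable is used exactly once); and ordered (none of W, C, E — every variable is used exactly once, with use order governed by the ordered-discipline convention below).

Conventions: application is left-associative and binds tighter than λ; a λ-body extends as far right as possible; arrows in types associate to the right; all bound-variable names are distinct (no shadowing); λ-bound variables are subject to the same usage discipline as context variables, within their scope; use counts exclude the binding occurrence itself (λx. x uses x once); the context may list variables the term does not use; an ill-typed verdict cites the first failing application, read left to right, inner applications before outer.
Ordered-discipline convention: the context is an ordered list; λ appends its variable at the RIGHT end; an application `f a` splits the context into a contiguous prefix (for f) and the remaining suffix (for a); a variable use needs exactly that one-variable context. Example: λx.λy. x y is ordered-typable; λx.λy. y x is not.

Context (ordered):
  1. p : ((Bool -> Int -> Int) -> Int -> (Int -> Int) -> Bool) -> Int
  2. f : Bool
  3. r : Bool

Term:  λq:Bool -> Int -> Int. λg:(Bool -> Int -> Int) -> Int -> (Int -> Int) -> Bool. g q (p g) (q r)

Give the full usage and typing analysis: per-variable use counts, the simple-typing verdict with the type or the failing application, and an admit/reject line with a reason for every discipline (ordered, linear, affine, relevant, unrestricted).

variable uses: p=1, f=0, r=1, q (λ-bound)=2, g (λ-bound)=2
order of uses: g, q, p, g, q, r
typing: well-typed — term : (Bool -> Int -> Int) -> ((Bool -> Int -> Int) -> Int -> (Int -> Int) -> Bool) -> Bool
ordered: ✗, needs contraction — q ×2, g ×2; unused: f — weakening required
linear: ✗, needs contraction — q ×2, g ×2; unused: f — weakening required
affine: ✗, needs contraction — q ×2, g ×2
relevant: ✗, unused: f — weakening required
unrestricted: ✓, simply typable at (Bool -> Int -> Int) -> ((Bool -> Int -> Int) -> Int -> (Int -> Int) -> Bool) -> Bool; W, C, E all held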